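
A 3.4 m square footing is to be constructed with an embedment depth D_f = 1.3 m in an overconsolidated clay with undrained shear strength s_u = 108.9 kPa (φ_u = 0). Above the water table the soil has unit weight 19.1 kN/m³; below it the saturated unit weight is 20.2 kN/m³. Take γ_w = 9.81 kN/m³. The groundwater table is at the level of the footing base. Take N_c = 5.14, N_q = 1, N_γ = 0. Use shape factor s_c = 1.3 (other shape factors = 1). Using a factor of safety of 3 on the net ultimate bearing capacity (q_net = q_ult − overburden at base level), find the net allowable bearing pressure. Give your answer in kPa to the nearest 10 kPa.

Overburden at base level: q = 19.1 × 1.3 = 24.83 kPa.
Cohesion term c·N_c·s_c = 108.9 × 5.14 × 1.3 = 727.67 kPa; surcharge term q·N_q = 24.83 × 1 = 24.83 kPa.
q_ult = 727.67 + 24.83 = 752.5 kPa.
q_net = 752.5 − 24.83 = 727.67 kPa.
q_all(net) = 727.67 / 3 = 242.56 kPa.

q_all(net) ≈ 240 kPa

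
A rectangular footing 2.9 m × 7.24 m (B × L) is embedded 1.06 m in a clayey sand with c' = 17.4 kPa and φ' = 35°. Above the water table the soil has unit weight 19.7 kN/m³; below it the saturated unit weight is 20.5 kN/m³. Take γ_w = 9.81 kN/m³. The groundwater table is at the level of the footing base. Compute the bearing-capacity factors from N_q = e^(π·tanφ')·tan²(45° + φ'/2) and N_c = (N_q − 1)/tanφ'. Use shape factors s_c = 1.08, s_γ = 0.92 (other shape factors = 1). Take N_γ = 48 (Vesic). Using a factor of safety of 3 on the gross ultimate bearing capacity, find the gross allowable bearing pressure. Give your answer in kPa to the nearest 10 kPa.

q_all ≈ 750 kPa

N_q = e^(π·tan35°)·tan²(62.5°) = 33.3; N_c = (N_q − 1)/tanφ' = 46.12.
Overburden at base level: q = 19.7 × 1.06 = 20.882 kPa.
Below the base the soil is submerged, so the ½γBN_γ term uses γ' = 20.5 − 9.81 = 10.69 kN/m³.
Cohesion term c·N_c·s_c = 17.4 × 46.124 × 1.08 = 866.75 kPa; surcharge term q·N_q = 20.882 × 33.296 = 695.29 kPa; self-weight term 0.5·γ·B·N_γ·s_γ = 0.5 × 10.69 × 2.9 × 48 × 0.92 = 684.5 kPa.
q_ult = 866.75 + 695.29 + 684.5 = 2246.5 kPa.
q_all = 2246.5 / 3 = 748.85 kPa.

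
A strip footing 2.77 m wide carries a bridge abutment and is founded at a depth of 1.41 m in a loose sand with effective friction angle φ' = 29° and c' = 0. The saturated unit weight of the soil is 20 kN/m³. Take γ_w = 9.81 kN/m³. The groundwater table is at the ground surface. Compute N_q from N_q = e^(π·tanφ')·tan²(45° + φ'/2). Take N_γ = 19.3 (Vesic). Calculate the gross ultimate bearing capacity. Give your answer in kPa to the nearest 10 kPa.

tan29° = 0.5543, so N_q = e^(π×0.5543)·tan²(59.5°) = 5.705 × 2.882 = 16.44.
γ' = 20 − 9.81 = 10.19 kN/m³ (submerged throughout). q = 10.19 × 1.41 = 14.368 kPa; the same γ' applies in the ½γBN_γ term.
q·N_q = 14.368 × 16.443 = 236.26 kPa
0.5·γ·B·N_γ = 0.5 × 10.19 × 2.77 × 19.3 = 272.38 kPa
q_ult = 236.26 + 272.38 = 508.64 kPa.

q_ult ≈ 510 kPa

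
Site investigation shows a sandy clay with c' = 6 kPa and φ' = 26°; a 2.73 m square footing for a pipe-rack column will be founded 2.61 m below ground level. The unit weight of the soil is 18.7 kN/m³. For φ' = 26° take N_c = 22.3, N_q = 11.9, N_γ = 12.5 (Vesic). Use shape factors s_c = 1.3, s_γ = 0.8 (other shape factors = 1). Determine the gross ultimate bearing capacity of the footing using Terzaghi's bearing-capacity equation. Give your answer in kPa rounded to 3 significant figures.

Overburden at base level: q = 18.7 × 2.61 = 48.807 kPa.
Cohesion term c·N_c·s_c = 6 × 22.3 × 1.3 = 173.94 kPa; surcharge term q·N_q = 48.807 × 11.9 = 580.8 kPa; self-weight term 0.5·γ·B·N_γ·s_γ = 0.5 × 18.7 × 2.73 × 12.5 × 0.8 = 255.25 kPa.
q_ult = 173.94 + 580.8 + 255.25 = 1010 kPa.

q_ult ≈ 1010 kPa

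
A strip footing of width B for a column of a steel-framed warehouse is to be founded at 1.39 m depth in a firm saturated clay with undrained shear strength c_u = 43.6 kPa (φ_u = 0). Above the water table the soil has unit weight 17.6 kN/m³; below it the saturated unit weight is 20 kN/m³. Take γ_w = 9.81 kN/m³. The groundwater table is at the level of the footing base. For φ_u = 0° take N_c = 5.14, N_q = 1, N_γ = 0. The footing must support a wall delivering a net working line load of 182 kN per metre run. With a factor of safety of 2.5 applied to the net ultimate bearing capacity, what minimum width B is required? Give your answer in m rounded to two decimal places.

Overburden at base level: q = 17.6 × 1.39 = 24.464 kPa.
Cohesion term c·N_c = 43.6 × 5.14 = 224.1 kPa; surcharge term q·N_q = 24.464 × 1 = 24.464 kPa.
q_ult = 224.1 + 24.464 = 248.57 kPa.
For φ = 0 the ½γBN_γ term vanishes, so q_ult is independent of B. q_net = 248.57 − 24.464 = 224.1 kPa; q_all(net) = 224.1/2.5 = 89.642 kPa.
Required width B = w / q_all(net) = 182 / 89.642 = 2.03 m.

B = 2.03 m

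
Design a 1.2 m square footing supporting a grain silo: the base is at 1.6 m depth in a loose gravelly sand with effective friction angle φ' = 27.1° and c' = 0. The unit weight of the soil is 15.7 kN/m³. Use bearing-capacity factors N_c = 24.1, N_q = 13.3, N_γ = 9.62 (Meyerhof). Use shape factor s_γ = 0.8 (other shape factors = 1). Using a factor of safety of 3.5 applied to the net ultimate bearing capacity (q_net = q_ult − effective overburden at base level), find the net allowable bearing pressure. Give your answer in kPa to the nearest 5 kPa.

q_all(net) ≈ 110 kPa

Effective surcharge at the founding depth q = γ·D_f = 15.7 × 1.6 = 25.12 kPa.
q_ult = q·N_q + 0.5·γ·B·N_γ·s_γ
     = 25.12 × 13.3 + 0.5 × 15.7 × 1.2 × 9.62 × 0.8
     = 334.1 + 72.496 = 406.59 kPa.
Net ultimate: q_net = 406.59 − 25.12 = 381.47 kPa.
q_all(net) = 381.47 / 3.5 = 108.99 kPa.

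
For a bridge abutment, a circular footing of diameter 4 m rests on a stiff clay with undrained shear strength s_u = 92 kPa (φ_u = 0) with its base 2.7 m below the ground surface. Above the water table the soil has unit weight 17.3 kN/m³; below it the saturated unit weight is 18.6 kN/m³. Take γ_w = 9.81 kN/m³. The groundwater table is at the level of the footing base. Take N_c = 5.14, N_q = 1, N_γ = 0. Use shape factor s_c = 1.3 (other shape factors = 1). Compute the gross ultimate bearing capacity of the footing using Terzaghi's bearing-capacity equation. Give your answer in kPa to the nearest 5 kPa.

Effective surcharge at the founding depth q = γ·D_f = 17.3 × 2.7 = 46.71 kPa.
q_ult = c·N_c·s_c + q·N_q
     = 92 × 5.14 × 1.3 + 46.71 × 1
     = 614.74 + 46.71 = 661.45 kPa.

q_ult ≈ 660 kPa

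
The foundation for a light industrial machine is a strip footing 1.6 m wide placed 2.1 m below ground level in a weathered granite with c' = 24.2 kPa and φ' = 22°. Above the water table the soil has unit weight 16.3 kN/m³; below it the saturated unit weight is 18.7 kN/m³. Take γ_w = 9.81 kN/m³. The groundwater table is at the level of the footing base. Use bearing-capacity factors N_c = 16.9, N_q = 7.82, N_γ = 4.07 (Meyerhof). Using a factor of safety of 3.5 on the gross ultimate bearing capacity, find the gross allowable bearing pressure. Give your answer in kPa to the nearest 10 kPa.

Effective surcharge at the founding depth q = γ·D_f = 16.3 × 2.1 = 34.23 kPa.
The water table coincides with the base, so in the self-weight term γ → γ' = 8.89 kN/m³.
q_ult = c·N_c + q·N_q + 0.5·γ·B·N_γ
     = 24.2 × 16.9 + 34.23 × 7.82 + 0.5 × 8.89 × 1.6 × 4.07
     = 408.98 + 267.68 + 28.946 = 705.6 kPa.
q_all = 705.6 / 3.5 = 201.6 kPa.

q_all ≈ 200 kPa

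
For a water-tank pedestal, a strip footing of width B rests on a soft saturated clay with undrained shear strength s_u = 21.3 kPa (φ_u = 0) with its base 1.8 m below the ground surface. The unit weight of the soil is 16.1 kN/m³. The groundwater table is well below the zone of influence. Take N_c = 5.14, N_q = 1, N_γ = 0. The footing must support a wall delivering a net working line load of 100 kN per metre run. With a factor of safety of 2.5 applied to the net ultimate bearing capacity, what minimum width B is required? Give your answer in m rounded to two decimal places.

q = γ·D_f = 16.1 × 1.8 = 28.98 kPa.
c·N_c = 21.3 × 5.14 = 109.48 kPa
q·N_q = 28.98 × 1 = 28.98 kPa
q_ult = 109.48 + 28.98 = 138.46 kPa.
For φ = 0 the ½γBN_γ term vanishes, so q_ult is independent of B. q_net = 138.46 − 28.98 = 109.48 kPa; q_all(net) = 109.48/2.5 = 43.793 kPa.
Required width B = w / q_all(net) = 100 / 43.793 = 2.283 m.

B = 2.28 m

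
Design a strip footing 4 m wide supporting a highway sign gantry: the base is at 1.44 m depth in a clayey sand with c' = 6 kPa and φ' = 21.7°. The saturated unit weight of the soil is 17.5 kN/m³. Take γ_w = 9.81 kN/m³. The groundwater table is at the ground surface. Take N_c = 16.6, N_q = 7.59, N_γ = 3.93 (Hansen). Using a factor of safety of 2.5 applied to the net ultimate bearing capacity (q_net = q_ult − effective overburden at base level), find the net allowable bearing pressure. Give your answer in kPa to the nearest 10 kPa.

q_all(net) ≈ 90 kPa

With the water table at the surface the whole profile is submerged: γ' = 17.5 − 9.81 = 7.69 kN/m³, so q = γ'·D_f = 11.074 kPa; the same γ' applies in the ½γBN_γ term.
q_ult = c·N_c + q·N_q + 0.5·γ·B·N_γ
     = 6 × 16.6 + 11.074 × 7.59 + 0.5 × 7.69 × 4 × 3.93
     = 99.6 + 84.049 + 60.443 = 244.09 kPa.
Net ultimate: q_net = 244.09 − 11.074 = 233.02 kPa.
q_all(net) = 233.02 / 2.5 = 93.207 kPa.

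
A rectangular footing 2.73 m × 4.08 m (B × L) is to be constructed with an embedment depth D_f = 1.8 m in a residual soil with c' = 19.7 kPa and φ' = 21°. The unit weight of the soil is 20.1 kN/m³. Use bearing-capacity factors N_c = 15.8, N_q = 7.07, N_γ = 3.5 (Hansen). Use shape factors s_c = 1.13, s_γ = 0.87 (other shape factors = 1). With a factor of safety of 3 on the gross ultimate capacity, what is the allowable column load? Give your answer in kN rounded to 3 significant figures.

q = γ·D_f = 20.1 × 1.8 = 36.18 kPa.
c·N_c·s_c = 19.7 × 15.8 × 1.13 = 351.72 kPa
q·N_q = 36.18 × 7.07 = 255.79 kPa
0.5·γ·B·N_γ·s_γ = 0.5 × 20.1 × 2.73 × 3.5 × 0.87 = 83.544 kPa
q_ult = 351.72 + 255.79 + 83.544 = 691.06 kPa.
Gross allowable pressure q_all = 691.06 / 3 = 230.35 kPa.
Footing area = 11.1384 m², so allowable column load = 230.35 × 11.1384 = 2565.8 kN.

P_all ≈ 2570 kN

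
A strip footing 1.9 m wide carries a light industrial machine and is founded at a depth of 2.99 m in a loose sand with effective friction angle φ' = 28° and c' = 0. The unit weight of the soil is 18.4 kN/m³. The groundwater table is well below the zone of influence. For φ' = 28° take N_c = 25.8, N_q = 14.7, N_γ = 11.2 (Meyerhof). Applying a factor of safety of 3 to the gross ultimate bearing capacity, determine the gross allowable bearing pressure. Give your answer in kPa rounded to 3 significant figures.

q_all ≈ 335 kPa

Effective surcharge at the founding depth q = γ·D_f = 18.4 × 2.99 = 55.016 kPa.
q_ult = q·N_q + 0.5·γ·B·N_γ
     = 55.016 × 14.7 + 0.5 × 18.4 × 1.9 × 11.2
     = 808.74 + 195.78 = 1004.5 kPa.
q_all = q_ult / FS = 1004.5 / 3 = 334.84 kPa.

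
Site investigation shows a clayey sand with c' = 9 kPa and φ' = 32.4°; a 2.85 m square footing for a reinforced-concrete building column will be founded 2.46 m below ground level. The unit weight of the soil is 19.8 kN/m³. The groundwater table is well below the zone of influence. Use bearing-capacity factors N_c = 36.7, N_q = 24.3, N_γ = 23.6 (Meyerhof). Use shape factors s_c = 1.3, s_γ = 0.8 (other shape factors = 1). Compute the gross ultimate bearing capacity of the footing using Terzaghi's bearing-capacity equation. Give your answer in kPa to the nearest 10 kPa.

q_ult ≈ 2150 kPa

Overburden at base level: q = 19.8 × 2.46 = 48.708 kPa.
Cohesion term c·N_c·s_c = 9 × 36.7 × 1.3 = 429.39 kPa; surcharge term q·N_q = 48.708 × 24.3 = 1183.6 kPa; self-weight term 0.5·γ·B·N_γ·s_γ = 0.5 × 19.8 × 2.85 × 23.6 × 0.8 = 532.7 kPa.
q_ult = 429.39 + 1183.6 + 532.7 = 2145.7 kPa.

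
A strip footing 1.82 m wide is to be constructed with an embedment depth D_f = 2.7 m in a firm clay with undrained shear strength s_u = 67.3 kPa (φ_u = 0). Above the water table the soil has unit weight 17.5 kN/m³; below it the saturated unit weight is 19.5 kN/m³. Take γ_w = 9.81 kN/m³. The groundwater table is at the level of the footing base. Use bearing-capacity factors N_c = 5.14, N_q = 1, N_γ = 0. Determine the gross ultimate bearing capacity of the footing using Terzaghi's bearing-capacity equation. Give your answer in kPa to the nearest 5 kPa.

Overburden at base level: q = 17.5 × 2.7 = 47.25 kPa.
Cohesion term c·N_c = 67.3 × 5.14 = 345.92 kPa; surcharge term q·N_q = 47.25 × 1 = 47.25 kPa.
q_ult = 345.92 + 47.25 = 393.17 kPa.

q_ult ≈ 395 kPa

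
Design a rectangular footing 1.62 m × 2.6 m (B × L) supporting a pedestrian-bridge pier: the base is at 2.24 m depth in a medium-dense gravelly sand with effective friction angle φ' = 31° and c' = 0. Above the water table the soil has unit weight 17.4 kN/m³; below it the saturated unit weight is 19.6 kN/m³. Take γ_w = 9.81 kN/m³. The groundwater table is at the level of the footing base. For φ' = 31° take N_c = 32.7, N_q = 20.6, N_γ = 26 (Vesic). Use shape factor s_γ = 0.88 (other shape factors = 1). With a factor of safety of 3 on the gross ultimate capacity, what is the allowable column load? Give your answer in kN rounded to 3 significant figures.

q = γ·D_f = 17.4 × 2.24 = 38.976 kPa.
For the ½γBN_γ term take γ' = 19.6 − 9.81 = 9.79 kN/m³ (soil below base is submerged).
q·N_q = 38.976 × 20.6 = 802.91 kPa
0.5·γ·B·N_γ·s_γ = 0.5 × 9.79 × 1.62 × 26 × 0.88 = 181.44 kPa
q_ult = 802.91 + 181.44 = 984.34 kPa.
Gross allowable pressure q_all = 984.34 / 3 = 328.11 kPa.
Footing area = 4.212 m², so allowable column load = 328.11 × 4.212 = 1382 kN.

P_all ≈ 1380 kN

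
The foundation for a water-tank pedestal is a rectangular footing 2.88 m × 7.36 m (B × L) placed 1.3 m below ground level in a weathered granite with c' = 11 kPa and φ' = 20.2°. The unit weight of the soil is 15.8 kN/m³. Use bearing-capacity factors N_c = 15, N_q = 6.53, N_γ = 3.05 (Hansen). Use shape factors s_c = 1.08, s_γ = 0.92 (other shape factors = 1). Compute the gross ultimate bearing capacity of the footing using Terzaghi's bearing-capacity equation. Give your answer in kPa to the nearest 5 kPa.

q_ult ≈ 375 kPa

Effective surcharge at the founding depth q = γ·D_f = 15.8 × 1.3 = 20.54 kPa.
q_ult = c·N_c·s_c + q·N_q + 0.5·γ·B·N_γ·s_γ
     = 11 × 15 × 1.08 + 20.54 × 6.53 + 0.5 × 15.8 × 2.88 × 3.05 × 0.92
     = 178.2 + 134.13 + 63.842 = 376.17 kPa.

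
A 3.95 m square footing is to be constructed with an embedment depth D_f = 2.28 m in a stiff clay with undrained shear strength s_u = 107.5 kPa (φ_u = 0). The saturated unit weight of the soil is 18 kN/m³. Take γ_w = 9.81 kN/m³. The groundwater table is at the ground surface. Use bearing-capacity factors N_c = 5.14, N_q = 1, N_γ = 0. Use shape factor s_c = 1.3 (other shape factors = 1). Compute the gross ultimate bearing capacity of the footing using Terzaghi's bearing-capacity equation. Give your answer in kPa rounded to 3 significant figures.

γ' = 18 − 9.81 = 8.19 kN/m³ (submerged throughout). q = 8.19 × 2.28 = 18.673 kPa.
c·N_c·s_c = 107.5 × 5.14 × 1.3 = 718.31 kPa
q·N_q = 18.673 × 1 = 18.673 kPa
q_ult = 718.31 + 18.673 = 736.99 kPa.

q_ult ≈ 737 kPa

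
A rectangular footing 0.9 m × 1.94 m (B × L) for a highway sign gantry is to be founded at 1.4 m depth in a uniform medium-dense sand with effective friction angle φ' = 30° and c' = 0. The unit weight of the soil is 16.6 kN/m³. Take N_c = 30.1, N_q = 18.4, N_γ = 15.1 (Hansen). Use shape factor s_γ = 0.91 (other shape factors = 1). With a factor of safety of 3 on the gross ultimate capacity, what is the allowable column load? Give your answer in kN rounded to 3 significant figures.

P_all ≈ 309 kN

q = γ·D_f = 16.6 × 1.4 = 23.24 kPa.
q·N_q = 23.24 × 18.4 = 427.62 kPa
0.5·γ·B·N_γ·s_γ = 0.5 × 16.6 × 0.9 × 15.1 × 0.91 = 102.65 kPa
q_ult = 427.62 + 102.65 = 530.26 kPa.
Gross allowable pressure q_all = 530.26 / 3 = 176.75 kPa.
Footing area = 1.746 m², so allowable column load = 176.75 × 1.746 = 308.61 kN.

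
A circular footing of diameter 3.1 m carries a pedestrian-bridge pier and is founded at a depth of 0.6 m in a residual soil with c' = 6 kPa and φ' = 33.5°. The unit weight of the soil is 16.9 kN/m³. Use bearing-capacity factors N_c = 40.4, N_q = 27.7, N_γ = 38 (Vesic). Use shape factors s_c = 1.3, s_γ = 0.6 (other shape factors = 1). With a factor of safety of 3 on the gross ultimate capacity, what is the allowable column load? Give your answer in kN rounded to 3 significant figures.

Effective surcharge at the founding depth q = γ·D_f = 16.9 × 0.6 = 10.14 kPa.
q_ult = c·N_c·s_c + q·N_q + 0.5·γ·B·N_γ·s_γ
     = 6 × 40.4 × 1.3 + 10.14 × 27.7 + 0.5 × 16.9 × 3.1 × 38 × 0.6
     = 315.12 + 280.88 + 597.25 = 1193.2 kPa.
Gross allowable pressure q_all = 1193.2 / 3 = 397.75 kPa.
Footing area = 7.5477 m², so allowable column load = 397.75 × 7.5477 = 3002.1 kN.

P_all ≈ 3000 kN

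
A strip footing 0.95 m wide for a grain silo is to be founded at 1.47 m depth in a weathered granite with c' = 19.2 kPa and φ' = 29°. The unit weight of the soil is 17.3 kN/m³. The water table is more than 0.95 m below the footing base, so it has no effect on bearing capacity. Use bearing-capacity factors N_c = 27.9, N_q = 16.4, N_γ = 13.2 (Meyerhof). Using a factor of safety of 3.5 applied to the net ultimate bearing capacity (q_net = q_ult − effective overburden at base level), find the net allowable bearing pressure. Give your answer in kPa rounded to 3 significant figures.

q_all(net) ≈ 296 kPa

q = γ·D_f = 17.3 × 1.47 = 25.431 kPa.
c·N_c = 19.2 × 27.9 = 535.68 kPa
q·N_q = 25.431 × 16.4 = 417.07 kPa
0.5·γ·B·N_γ = 0.5 × 17.3 × 0.95 × 13.2 = 108.47 kPa
q_ult = 535.68 + 417.07 + 108.47 = 1061.2 kPa.
Net ultimate: q_net = 1061.2 − 25.431 = 1035.8 kPa.
q_all(net) = 1035.8 / 3.5 = 295.94 kPa.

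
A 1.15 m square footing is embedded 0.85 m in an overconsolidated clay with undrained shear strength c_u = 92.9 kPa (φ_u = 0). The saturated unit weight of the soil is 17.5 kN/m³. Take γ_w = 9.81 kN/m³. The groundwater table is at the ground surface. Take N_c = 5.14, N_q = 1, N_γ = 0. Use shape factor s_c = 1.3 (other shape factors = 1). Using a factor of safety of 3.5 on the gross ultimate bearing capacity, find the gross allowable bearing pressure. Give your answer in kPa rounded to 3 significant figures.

Water table at ground surface, so effective unit weight γ' = 17.5 − 9.81 = 7.69 kN/m³ is used throughout; overburden q = 7.69 × 0.85 = 6.5365 kPa.
Cohesion term c·N_c·s_c = 92.9 × 5.14 × 1.3 = 620.76 kPa; surcharge term q·N_q = 6.5365 × 1 = 6.5365 kPa.
q_ult = 620.76 + 6.5365 = 627.29 kPa.
q_all = 627.29 / 3.5 = 179.23 kPa.

q_all ≈ 179 kPa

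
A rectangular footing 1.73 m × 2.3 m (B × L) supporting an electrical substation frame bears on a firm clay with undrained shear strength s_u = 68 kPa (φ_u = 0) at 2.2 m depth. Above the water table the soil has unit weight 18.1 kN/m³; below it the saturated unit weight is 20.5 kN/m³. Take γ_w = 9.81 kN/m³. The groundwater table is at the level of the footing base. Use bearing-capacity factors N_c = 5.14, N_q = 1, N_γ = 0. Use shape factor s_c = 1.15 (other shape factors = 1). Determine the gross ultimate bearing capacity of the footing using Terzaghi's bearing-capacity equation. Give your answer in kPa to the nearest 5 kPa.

Overburden at base level: q = 18.1 × 2.2 = 39.82 kPa.
Cohesion term c·N_c·s_c = 68 × 5.14 × 1.15 = 401.95 kPa; surcharge term q·N_q = 39.82 × 1 = 39.82 kPa.
q_ult = 401.95 + 39.82 = 441.77 kPa.

q_ult ≈ 440 kPa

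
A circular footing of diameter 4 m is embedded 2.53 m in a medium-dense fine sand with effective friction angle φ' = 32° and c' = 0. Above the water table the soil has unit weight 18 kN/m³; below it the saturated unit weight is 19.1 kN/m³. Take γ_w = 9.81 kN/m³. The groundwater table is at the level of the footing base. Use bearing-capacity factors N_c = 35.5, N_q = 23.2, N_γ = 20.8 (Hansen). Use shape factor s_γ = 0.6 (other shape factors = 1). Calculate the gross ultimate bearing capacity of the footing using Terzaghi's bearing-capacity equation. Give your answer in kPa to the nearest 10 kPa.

Overburden at base level: q = 18 × 2.53 = 45.54 kPa.
Below the base the soil is submerged, so the ½γBN_γ term uses γ' = 19.1 − 9.81 = 9.29 kN/m³.
Surcharge term q·N_q = 45.54 × 23.2 = 1056.5 kPa; self-weight term 0.5·γ·B·N_γ·s_γ = 0.5 × 9.29 × 4 × 20.8 × 0.6 = 231.88 kPa.
q_ult = 1056.5 + 231.88 = 1288.4 kPa.

q_ult ≈ 1290 kPa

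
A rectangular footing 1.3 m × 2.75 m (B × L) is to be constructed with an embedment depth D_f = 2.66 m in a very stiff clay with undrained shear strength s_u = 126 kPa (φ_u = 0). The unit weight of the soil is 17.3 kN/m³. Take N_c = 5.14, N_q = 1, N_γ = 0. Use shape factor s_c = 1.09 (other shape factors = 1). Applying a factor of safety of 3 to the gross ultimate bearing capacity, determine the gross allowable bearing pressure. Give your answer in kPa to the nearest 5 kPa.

q = γ·D_f = 17.3 × 2.66 = 46.018 kPa.
c·N_c·s_c = 126 × 5.14 × 1.09 = 705.93 kPa
q·N_q = 46.018 × 1 = 46.018 kPa
q_ult = 705.93 + 46.018 = 751.95 kPa.
q_all = q_ult / FS = 751.95 / 3 = 250.65 kPa.

q_all ≈ 250 kPa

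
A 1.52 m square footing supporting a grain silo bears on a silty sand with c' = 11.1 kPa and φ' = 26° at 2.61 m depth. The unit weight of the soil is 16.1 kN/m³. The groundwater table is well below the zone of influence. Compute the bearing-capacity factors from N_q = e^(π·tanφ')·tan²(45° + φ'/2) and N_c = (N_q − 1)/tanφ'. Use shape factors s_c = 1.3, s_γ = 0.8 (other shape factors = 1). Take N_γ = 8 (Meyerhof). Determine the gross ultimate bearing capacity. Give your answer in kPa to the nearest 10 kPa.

tan26° = 0.4877, so N_q = e^(π×0.4877)·tan²(58°) = 4.629 × 2.561 = 11.85.
N_c = (11.85 − 1)/tan26° = 22.25.
Overburden at base level: q = 16.1 × 2.61 = 42.021 kPa.
Cohesion term c·N_c·s_c = 11.1 × 22.254 × 1.3 = 321.13 kPa; surcharge term q·N_q = 42.021 × 11.854 = 498.13 kPa; self-weight term 0.5·γ·B·N_γ·s_γ = 0.5 × 16.1 × 1.52 × 8 × 0.8 = 78.31 kPa.
q_ult = 321.13 + 498.13 + 78.31 = 897.57 kPa.

q_ult ≈ 900 kPa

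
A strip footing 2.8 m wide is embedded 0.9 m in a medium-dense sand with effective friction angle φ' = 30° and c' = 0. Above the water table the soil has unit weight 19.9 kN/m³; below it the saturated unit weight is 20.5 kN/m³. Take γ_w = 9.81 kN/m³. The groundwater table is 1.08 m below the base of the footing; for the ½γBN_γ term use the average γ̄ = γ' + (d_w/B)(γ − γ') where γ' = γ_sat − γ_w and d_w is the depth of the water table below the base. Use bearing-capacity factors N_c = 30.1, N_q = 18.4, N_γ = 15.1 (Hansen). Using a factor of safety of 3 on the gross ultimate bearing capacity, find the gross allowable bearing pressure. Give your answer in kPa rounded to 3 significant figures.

Overburden at base level: q = 19.9 × 0.9 = 17.91 kPa.
The water table is 1.08 m below the base (< B = 2.8 m), so the ½γBN_γ term uses γ̄ = γ' + (d_w/B)(γ − γ') = 10.69 + (1.08/2.8)(19.9 − 10.69) = 14.242 kN/m³.
Surcharge term q·N_q = 17.91 × 18.4 = 329.54 kPa; self-weight term 0.5·γ·B·N_γ = 0.5 × 14.242 × 2.8 × 15.1 = 301.08 kPa.
q_ult = 329.54 + 301.08 = 630.63 kPa.
q_all = 630.63 / 3 = 210.21 kPa.

q_all ≈ 210 kPa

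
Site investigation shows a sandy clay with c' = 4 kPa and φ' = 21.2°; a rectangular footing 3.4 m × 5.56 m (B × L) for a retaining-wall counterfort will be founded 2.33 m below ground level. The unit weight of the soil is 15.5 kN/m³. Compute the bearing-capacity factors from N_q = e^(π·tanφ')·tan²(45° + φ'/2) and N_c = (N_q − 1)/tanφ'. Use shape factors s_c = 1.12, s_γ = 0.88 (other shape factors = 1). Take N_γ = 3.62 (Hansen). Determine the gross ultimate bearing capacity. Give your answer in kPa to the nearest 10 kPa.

q_ult ≈ 420 kPa

tan21.2° = 0.3879, so N_q = e^(π×0.3879)·tan²(55.6°) = 3.382 × 2.133 = 7.21.
N_c = (7.21 − 1)/tan21.2° = 16.02.
Effective surcharge at the founding depth q = γ·D_f = 15.5 × 2.33 = 36.115 kPa.
q_ult = c·N_c·s_c + q·N_q + 0.5·γ·B·N_γ·s_γ
     = 4 × 16.021 × 1.12 + 36.115 × 7.2142 + 0.5 × 15.5 × 3.4 × 3.62 × 0.88
     = 71.775 + 260.54 + 83.941 = 416.26 kPa.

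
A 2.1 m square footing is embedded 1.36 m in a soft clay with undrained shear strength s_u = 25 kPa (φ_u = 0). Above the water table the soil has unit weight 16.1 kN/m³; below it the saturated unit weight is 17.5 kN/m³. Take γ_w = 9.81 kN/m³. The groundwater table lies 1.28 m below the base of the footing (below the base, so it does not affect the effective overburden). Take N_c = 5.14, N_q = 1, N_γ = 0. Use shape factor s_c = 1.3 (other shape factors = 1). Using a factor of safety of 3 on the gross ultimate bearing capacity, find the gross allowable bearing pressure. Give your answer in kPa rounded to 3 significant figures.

q_all ≈ 63 kPa

Effective surcharge at the founding depth q = γ·D_f = 16.1 × 1.36 = 21.896 kPa.
q_ult = c·N_c·s_c + q·N_q
     = 25 × 5.14 × 1.3 + 21.896 × 1
     = 167.05 + 21.896 = 188.95 kPa.
q_all = 188.95 / 3 = 62.982 kPa.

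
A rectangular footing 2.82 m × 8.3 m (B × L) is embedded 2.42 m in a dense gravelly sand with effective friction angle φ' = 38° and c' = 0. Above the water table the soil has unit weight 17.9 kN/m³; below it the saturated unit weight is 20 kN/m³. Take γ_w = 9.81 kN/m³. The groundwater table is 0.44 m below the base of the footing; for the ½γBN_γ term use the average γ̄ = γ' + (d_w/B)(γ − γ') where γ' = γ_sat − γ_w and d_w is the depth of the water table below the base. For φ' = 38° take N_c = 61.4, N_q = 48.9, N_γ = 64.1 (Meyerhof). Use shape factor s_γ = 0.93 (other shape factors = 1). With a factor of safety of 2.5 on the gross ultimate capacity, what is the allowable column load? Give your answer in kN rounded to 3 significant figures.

P_all ≈ 28800 kN

Overburden at base level: q = 17.9 × 2.42 = 43.318 kPa.
The water table is 0.44 m below the base (< B = 2.82 m), so the ½γBN_γ term uses γ̄ = γ' + (d_w/B)(γ − γ') = 10.19 + (0.44/2.82)(17.9 − 10.19) = 11.393 kN/m³.
Surcharge term q·N_q = 43.318 × 48.9 = 2118.3 kPa; self-weight term 0.5·γ·B·N_γ·s_γ = 0.5 × 11.393 × 2.82 × 64.1 × 0.93 = 957.63 kPa.
q_ult = 2118.3 + 957.63 = 3075.9 kPa.
Gross allowable pressure q_all = 3075.9 / 2.5 = 1230.4 kPa.
Footing area = 23.406 m², so allowable column load = 1230.4 × 23.406 = 28798 kN.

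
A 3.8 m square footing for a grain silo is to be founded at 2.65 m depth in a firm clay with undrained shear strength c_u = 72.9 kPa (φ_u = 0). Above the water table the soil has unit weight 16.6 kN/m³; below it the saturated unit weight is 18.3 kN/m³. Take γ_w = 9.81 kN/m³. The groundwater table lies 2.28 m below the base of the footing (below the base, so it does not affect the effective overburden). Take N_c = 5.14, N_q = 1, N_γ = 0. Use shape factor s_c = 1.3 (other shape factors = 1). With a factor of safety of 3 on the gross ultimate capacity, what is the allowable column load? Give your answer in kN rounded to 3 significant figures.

q = γ·D_f = 16.6 × 2.65 = 43.99 kPa.
c·N_c·s_c = 72.9 × 5.14 × 1.3 = 487.12 kPa
q·N_q = 43.99 × 1 = 43.99 kPa
q_ult = 487.12 + 43.99 = 531.11 kPa.
Gross allowable pressure q_all = 531.11 / 3 = 177.04 kPa.
Footing area = 14.44 m², so allowable column load = 177.04 × 14.44 = 2556.4 kN.

P_all ≈ 2560 kN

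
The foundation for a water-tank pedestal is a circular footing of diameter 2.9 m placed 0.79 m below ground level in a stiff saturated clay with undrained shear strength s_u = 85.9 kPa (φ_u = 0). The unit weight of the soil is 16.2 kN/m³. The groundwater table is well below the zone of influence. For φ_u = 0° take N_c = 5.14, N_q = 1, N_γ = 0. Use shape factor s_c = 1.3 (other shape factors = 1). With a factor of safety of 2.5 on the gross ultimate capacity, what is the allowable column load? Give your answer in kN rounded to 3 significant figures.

q = γ·D_f = 16.2 × 0.79 = 12.798 kPa.
c·N_c·s_c = 85.9 × 5.14 × 1.3 = 573.98 kPa
q·N_q = 12.798 × 1 = 12.798 kPa
q_ult = 573.98 + 12.798 = 586.78 kPa.
Gross allowable pressure q_all = 586.78 / 2.5 = 234.71 kPa.
Footing area = 6.6052 m², so allowable column load = 234.71 × 6.6052 = 1550.3 kN.

P_all ≈ 1550 kN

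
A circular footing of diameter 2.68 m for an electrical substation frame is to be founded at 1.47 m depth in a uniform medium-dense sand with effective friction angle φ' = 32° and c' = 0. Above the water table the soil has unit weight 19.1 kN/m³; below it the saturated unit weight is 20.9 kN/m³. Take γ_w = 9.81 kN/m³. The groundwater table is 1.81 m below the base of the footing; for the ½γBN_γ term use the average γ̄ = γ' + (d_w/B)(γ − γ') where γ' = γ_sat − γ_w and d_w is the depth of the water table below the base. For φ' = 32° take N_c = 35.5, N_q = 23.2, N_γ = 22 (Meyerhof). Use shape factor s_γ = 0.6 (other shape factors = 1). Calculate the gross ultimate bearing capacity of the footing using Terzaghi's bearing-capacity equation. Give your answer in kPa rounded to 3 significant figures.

q_ult ≈ 943 kPa

Effective surcharge at the founding depth q = γ·D_f = 19.1 × 1.47 = 28.077 kPa.
With d_w = 1.81 m < B, γ̄ = 11.09 + (1.81/2.68) × (19.1 − 11.09) = 16.5 kN/m³.
q_ult = q·N_q + 0.5·γ·B·N_γ·s_γ
     = 28.077 × 23.2 + 0.5 × 16.5 × 2.68 × 22 × 0.6
     = 651.39 + 291.85 = 943.23 kPa.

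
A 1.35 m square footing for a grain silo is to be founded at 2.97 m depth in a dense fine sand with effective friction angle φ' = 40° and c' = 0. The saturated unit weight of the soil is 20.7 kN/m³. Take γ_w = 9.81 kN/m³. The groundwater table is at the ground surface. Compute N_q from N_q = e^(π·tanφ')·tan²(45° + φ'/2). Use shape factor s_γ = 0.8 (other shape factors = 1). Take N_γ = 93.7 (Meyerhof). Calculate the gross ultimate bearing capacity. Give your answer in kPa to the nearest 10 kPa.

tan40° = 0.8391, so N_q = e^(π×0.8391)·tan²(65°) = 13.959 × 4.599 = 64.2.
γ' = 20.7 − 9.81 = 10.89 kN/m³ (submerged throughout). q = 10.89 × 2.97 = 32.343 kPa; the same γ' applies in the ½γBN_γ term.
q·N_q = 32.343 × 64.195 = 2076.3 kPa
0.5·γ·B·N_γ·s_γ = 0.5 × 10.89 × 1.35 × 93.7 × 0.8 = 551.01 kPa
q_ult = 2076.3 + 551.01 = 2627.3 kPa.

q_ult ≈ 2630 kPa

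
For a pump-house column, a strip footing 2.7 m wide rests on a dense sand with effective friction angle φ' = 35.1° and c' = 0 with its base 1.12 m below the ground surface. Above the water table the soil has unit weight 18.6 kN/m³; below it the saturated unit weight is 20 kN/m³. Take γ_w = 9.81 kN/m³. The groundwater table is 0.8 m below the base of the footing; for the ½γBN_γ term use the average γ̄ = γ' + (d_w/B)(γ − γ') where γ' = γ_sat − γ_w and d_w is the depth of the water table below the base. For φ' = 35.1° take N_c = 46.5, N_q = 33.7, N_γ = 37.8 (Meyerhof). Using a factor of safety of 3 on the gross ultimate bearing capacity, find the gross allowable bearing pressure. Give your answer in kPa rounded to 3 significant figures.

q = γ·D_f = 18.6 × 1.12 = 20.832 kPa.
γ' = 10.19 kN/m³; averaging over the depth B below the base, γ̄ = γ' + (d_w/B)(γ − γ') = 12.682 kN/m³.
q·N_q = 20.832 × 33.7 = 702.04 kPa
0.5·γ·B·N_γ = 0.5 × 12.682 × 2.7 × 37.8 = 647.15 kPa
q_ult = 702.04 + 647.15 = 1349.2 kPa.
q_all = 1349.2 / 3 = 449.73 kPa.

q_all ≈ 450 kPa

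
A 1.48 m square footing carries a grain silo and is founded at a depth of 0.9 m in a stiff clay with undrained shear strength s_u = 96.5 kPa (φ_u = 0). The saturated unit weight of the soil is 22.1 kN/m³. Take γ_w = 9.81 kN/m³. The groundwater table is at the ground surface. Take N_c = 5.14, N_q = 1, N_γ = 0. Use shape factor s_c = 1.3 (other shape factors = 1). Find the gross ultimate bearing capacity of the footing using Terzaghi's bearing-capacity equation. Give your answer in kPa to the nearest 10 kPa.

Water table at ground surface, so effective unit weight γ' = 22.1 − 9.81 = 12.29 kN/m³ is used throughout; overburden q = 12.29 × 0.9 = 11.061 kPa.
Cohesion term c·N_c·s_c = 96.5 × 5.14 × 1.3 = 644.81 kPa; surcharge term q·N_q = 11.061 × 1 = 11.061 kPa.
q_ult = 644.81 + 11.061 = 655.87 kPa.

q_ult ≈ 660 kPa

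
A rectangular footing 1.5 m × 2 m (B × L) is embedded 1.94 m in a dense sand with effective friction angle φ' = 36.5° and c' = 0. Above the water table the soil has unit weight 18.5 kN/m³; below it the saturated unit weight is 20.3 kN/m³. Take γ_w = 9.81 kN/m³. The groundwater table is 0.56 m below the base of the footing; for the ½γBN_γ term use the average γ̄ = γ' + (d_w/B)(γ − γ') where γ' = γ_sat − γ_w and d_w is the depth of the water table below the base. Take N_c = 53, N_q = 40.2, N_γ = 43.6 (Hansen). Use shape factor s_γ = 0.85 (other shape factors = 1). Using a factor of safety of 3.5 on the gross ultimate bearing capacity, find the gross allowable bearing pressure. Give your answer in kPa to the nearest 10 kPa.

q_all ≈ 520 kPa

q = γ·D_f = 18.5 × 1.94 = 35.89 kPa.
γ' = 10.49 kN/m³; averaging over the depth B below the base, γ̄ = γ' + (d_w/B)(γ − γ') = 13.48 kN/m³.
q·N_q = 35.89 × 40.2 = 1442.8 kPa
0.5·γ·B·N_γ·s_γ = 0.5 × 13.48 × 1.5 × 43.6 × 0.85 = 374.69 kPa
q_ult = 1442.8 + 374.69 = 1817.5 kPa.
q_all = 1817.5 / 3.5 = 519.28 kPa.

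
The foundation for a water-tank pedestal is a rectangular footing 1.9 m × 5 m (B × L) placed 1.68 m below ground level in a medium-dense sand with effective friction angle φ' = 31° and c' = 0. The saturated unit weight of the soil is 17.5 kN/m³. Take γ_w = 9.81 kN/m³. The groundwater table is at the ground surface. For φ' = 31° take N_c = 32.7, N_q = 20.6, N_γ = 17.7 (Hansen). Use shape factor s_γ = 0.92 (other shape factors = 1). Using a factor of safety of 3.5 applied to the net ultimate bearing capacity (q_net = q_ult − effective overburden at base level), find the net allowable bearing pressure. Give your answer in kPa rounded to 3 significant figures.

q_all(net) ≈ 106 kPa

Water table at ground surface, so effective unit weight γ' = 17.5 − 9.81 = 7.69 kN/m³ is used throughout; overburden q = 7.69 × 1.68 = 12.919 kPa; the same γ' applies in the ½γBN_γ term.
Surcharge term q·N_q = 12.919 × 20.6 = 266.14 kPa; self-weight term 0.5·γ·B·N_γ·s_γ = 0.5 × 7.69 × 1.9 × 17.7 × 0.92 = 118.96 kPa.
q_ult = 266.14 + 118.96 = 385.1 kPa.
Net ultimate: q_net = 385.1 − 12.919 = 372.18 kPa.
q_all(net) = 372.18 / 3.5 = 106.34 kPa.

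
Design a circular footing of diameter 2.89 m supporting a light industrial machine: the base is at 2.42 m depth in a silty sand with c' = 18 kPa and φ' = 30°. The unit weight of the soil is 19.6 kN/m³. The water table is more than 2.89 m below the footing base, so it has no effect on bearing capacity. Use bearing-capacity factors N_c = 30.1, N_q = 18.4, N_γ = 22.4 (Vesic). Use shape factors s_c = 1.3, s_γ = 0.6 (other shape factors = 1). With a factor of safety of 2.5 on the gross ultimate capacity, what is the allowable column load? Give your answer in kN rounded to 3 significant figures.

Overburden at base level: q = 19.6 × 2.42 = 47.432 kPa.
Cohesion term c·N_c·s_c = 18 × 30.1 × 1.3 = 704.34 kPa; surcharge term q·N_q = 47.432 × 18.4 = 872.75 kPa; self-weight term 0.5·γ·B·N_γ·s_γ = 0.5 × 19.6 × 2.89 × 22.4 × 0.6 = 380.65 kPa.
q_ult = 704.34 + 872.75 + 380.65 = 1957.7 kPa.
Gross allowable pressure q_all = 1957.7 / 2.5 = 783.09 kPa.
Footing area = 6.5597 m², so allowable column load = 783.09 × 6.5597 = 5136.9 kN.

P_all ≈ 5140 kN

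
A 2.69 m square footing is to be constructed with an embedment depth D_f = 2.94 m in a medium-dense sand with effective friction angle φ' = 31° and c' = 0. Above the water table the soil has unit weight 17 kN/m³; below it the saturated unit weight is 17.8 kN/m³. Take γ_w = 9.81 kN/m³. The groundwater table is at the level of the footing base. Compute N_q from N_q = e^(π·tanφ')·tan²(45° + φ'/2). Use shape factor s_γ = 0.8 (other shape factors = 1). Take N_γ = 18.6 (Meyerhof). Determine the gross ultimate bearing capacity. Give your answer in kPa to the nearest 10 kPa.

q_ult ≈ 1190 kPa

tan31° = 0.6009, so N_q = e^(π×0.6009)·tan²(60.5°) = 6.604 × 3.124 = 20.63.
Overburden at base level: q = 17 × 2.94 = 49.98 kPa.
Below the base the soil is submerged, so the ½γBN_γ term uses γ' = 17.8 − 9.81 = 7.99 kN/m³.
Surcharge term q·N_q = 49.98 × 20.631 = 1031.1 kPa; self-weight term 0.5·γ·B·N_γ·s_γ = 0.5 × 7.99 × 2.69 × 18.6 × 0.8 = 159.91 kPa.
q_ult = 1031.1 + 159.91 = 1191 kPa.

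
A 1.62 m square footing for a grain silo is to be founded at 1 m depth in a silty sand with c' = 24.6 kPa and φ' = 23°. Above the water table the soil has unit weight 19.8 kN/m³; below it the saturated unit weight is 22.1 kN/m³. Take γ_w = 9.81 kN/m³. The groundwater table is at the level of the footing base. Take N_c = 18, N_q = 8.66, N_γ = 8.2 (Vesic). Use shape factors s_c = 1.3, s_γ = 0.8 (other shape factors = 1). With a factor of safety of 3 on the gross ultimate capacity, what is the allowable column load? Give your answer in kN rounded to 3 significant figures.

q = γ·D_f = 19.8 × 1 = 19.8 kPa.
For the ½γBN_γ term take γ' = 22.1 − 9.81 = 12.29 kN/m³ (soil below base is submerged).
c·N_c·s_c = 24.6 × 18 × 1.3 = 575.64 kPa
q·N_q = 19.8 × 8.66 = 171.47 kPa
0.5·γ·B·N_γ·s_γ = 0.5 × 12.29 × 1.62 × 8.2 × 0.8 = 65.304 kPa
q_ult = 575.64 + 171.47 + 65.304 = 812.41 kPa.
Gross allowable pressure q_all = 812.41 / 3 = 270.8 kPa.
Footing area = 2.6244 m², so allowable column load = 270.8 × 2.6244 = 710.7 kN.

P_all ≈ 711 kN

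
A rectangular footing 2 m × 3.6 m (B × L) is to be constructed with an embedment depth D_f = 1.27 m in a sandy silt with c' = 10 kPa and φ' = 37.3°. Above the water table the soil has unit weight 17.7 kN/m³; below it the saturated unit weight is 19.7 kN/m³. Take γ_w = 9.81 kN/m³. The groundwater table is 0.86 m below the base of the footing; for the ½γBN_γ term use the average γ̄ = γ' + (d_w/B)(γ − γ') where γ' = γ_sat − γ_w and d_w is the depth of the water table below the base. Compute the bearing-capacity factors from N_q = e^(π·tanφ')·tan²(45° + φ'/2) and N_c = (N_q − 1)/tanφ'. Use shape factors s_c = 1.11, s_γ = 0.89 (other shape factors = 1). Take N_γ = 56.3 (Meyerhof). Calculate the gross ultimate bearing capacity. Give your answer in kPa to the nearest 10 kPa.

q_ult ≈ 2300 kPa

tan37.3° = 0.7618, so N_q = e^(π×0.7618)·tan²(63.65°) = 10.949 × 4.076 = 44.63.
N_c = (44.63 − 1)/tan37.3° = 57.27.
Overburden at base level: q = 17.7 × 1.27 = 22.479 kPa.
The water table is 0.86 m below the base (< B = 2 m), so the ½γBN_γ term uses γ̄ = γ' + (d_w/B)(γ − γ') = 9.89 + (0.86/2)(17.7 − 9.89) = 13.248 kN/m³.
Cohesion term c·N_c·s_c = 10 × 57.27 × 1.11 = 635.7 kPa; surcharge term q·N_q = 22.479 × 44.628 = 1003.2 kPa; self-weight term 0.5·γ·B·N_γ·s_γ = 0.5 × 13.248 × 2 × 56.3 × 0.89 = 663.83 kPa.
q_ult = 635.7 + 1003.2 + 663.83 = 2302.7 kPa.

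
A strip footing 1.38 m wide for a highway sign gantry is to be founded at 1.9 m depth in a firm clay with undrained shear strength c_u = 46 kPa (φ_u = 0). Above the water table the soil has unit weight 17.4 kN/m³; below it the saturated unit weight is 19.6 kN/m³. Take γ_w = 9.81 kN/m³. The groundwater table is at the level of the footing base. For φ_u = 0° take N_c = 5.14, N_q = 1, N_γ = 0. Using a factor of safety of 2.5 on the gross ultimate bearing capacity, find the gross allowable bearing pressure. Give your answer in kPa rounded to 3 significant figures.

q_all ≈ 108 kPa

Effective surcharge at the founding depth q = γ·D_f = 17.4 × 1.9 = 33.06 kPa.
q_ult = c·N_c + q·N_q
     = 46 × 5.14 + 33.06 × 1
     = 236.44 + 33.06 = 269.5 kPa.
q_all = 269.5 / 2.5 = 107.8 kPa.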